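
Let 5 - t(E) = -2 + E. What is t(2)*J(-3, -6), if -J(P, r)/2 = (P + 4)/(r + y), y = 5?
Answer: 10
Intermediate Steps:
t(E) = 7 - E (t(E) = 5 - (-2 + E) = 5 + (2 - E) = 7 - E)
J(P, r) = -2*(4 + P)/(5 + r) (J(P, r) = -2*(P + 4)/(r + 5) = -2*(4 + P)/(5 + r))
t(2)*J(-3, -6) = (7 - 1*2)*(2*(-4 - 1*(-3))/(5 - 6)) = (7 - 2)*(2*(-4 + 3)/(-1)) = 5*(2*(-1)*(-1)) = 5*2 = 10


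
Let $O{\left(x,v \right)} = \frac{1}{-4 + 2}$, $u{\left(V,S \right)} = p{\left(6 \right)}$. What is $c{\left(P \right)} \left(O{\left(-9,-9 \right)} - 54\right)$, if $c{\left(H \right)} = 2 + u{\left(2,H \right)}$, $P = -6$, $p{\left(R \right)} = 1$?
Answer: $- \frac{327}{2} \approx -163.5$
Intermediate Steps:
$u{\left(V,S \right)} = 1$
$O{\left(x,v \right)} = - \frac{1}{2}$ ($O{\left(x,v \right)} = \frac{1}{-2} = - \frac{1}{2}$)
$c{\left(H \right)} = 3$ ($c{\left(H \right)} = 2 + 1 = 3$)
$c{\left(P \right)} \left(O{\left(-9,-9 \right)} - 54\right) = 3 \left(- \frac{1}{2} - 54\right) = 3 \left(- \frac{109}{2}\right) = - \frac{327}{2}$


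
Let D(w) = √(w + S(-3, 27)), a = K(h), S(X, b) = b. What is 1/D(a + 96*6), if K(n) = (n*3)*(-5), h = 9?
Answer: √13/78 ≈ 0.046225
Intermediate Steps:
K(n) = -15*n (K(n) = (3*n)*(-5) = -15*n)
a = -135 (a = -15*9 = -135)
D(w) = √(27 + w) (D(w) = √(w + 27) = √(27 + w))
1/D(a + 96*6) = 1/(√(27 + (-135 + 96*6))) = 1/(√(27 + (-135 + 576))) = 1/(√(27 + 441)) = 1/(√468) = 1/(6*√13) = √13/78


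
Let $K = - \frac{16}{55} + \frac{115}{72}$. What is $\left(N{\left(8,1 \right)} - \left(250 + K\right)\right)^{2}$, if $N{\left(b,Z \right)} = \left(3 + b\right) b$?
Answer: $\frac{418211836249}{15681600} \approx 26669.0$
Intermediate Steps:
$N{\left(b,Z \right)} = b \left(3 + b\right)$
$K = \frac{5173}{3960}$ ($K = \left(-16\right) \frac{1}{55} + 115 \cdot \frac{1}{72} = - \frac{16}{55} + \frac{115}{72} = \frac{5173}{3960} \approx 1.3063$)
$\left(N{\left(8,1 \right)} - \left(250 + K\right)\right)^{2} = \left(8 \left(3 + 8\right) - \frac{995173}{3960}\right)^{2} = \left(8 \cdot 11 - \frac{995173}{3960}\right)^{2} = \left(88 - \frac{995173}{3960}\right)^{2} = \left(- \frac{646693}{3960}\right)^{2} = \frac{418211836249}{15681600}$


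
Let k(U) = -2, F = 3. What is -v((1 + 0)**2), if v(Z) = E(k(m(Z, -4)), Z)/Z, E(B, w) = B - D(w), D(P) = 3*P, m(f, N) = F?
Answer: 5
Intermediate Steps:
m(f, N) = 3
E(B, w) = B - 3*w
v(Z) = (-2 - 3*Z)/Z
-v((1 + 0)**2) = -(-3 - 2/(1 + 0)**2) = -(-3 - 2/(1**2)) = -(-3 - 2/1) = -(-3 - 2*1) = -(-3 - 2) = -1*(-5) = 5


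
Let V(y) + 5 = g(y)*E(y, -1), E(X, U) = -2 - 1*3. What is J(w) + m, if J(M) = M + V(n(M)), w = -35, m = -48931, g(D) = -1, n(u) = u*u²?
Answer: -48966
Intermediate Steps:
n(u) = u³
E(X, U) = -5 (E(X, U) = -2 - 3 = -5)
V(y) = 0 (V(y) = -5 - 1*(-5) = -5 + 5 = 0)
J(M) = M (J(M) = M + 0 = M)
J(w) + m = -35 - 48931 = -48966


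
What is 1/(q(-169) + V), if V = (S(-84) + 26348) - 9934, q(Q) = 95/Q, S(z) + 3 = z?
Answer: 169/2759168 ≈ 6.1250e-5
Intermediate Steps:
S(z) = -3 + z
V = 16327 (V = ((-3 - 84) + 26348) - 9934 = (-87 + 26348) - 9934 = 26261 - 9934 = 16327)
1/(q(-169) + V) = 1/(95/(-169) + 16327) = 1/(95*(-1/169) + 16327) = 1/(-95/169 + 16327) = 1/(2759168/169) = 169/2759168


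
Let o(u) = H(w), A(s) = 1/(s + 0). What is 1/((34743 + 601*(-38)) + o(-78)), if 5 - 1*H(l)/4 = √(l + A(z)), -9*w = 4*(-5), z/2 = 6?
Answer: 107325/1279850293 + 6*√83/1279850293 ≈ 8.3900e-5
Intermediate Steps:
z = 12 (z = 2*6 = 12)
A(s) = 1/s
w = 20/9 (w = -4*(-5)/9 = -⅑*(-20) = 20/9 ≈ 2.2222)
H(l) = 20 - 4*√(1/12 + l) (H(l) = 20 - 4*√(l + 1/12) = 20 - 4*√(1/12 + l))
o(u) = 20 - 2*√83/3 (o(u) = 20 - 2*√(3 + 36*(20/9))/3 = 20 - 2*√(3 + 80)/3 = 20 - 2*√83/3)
1/((34743 + 601*(-38)) + o(-78)) = 1/((34743 + 601*(-38)) + (20 - 2*√83/3)) = 1/((34743 - 22838) + (20 - 2*√83/3)) = 1/(11905 + (20 - 2*√83/3)) = 1/(11925 - 2*√83/3)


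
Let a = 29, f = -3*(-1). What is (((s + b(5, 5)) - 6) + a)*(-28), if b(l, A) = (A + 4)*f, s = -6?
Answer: -1232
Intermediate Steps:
f = 3
b(l, A) = 12 + 3*A (b(l, A) = (A + 4)*3 = (4 + A)*3 = 12 + 3*A)
(((s + b(5, 5)) - 6) + a)*(-28) = (((-6 + (12 + 3*5)) - 6) + 29)*(-28) = (((-6 + (12 + 15)) - 6) + 29)*(-28) = (((-6 + 27) - 6) + 29)*(-28) = ((21 - 6) + 29)*(-28) = (15 + 29)*(-28) = 44*(-28) = -1232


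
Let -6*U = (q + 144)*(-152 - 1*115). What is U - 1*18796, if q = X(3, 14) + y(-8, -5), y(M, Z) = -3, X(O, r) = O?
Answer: -12388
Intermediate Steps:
q = 0 (q = 3 - 3 = 0)
U = 6408 (U = -(0 + 144)*(-152 - 1*115)/6 = -24*(-152 - 115) = -24*(-267) = -⅙*(-38448) = 6408)
U - 1*18796 = 6408 - 1*18796 = 6408 - 18796 = -12388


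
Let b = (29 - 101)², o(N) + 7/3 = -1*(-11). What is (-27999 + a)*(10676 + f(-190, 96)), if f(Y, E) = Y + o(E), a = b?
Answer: -239435820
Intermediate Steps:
o(N) = 26/3 (o(N) = -7/3 - 1*(-11) = -7/3 + 11 = 26/3)
b = 5184 (b = (-72)² = 5184)
a = 5184
f(Y, E) = 26/3 + Y (f(Y, E) = Y + 26/3 = 26/3 + Y)
(-27999 + a)*(10676 + f(-190, 96)) = (-27999 + 5184)*(10676 + (26/3 - 190)) = -22815*(10676 - 544/3) = -22815*31484/3 = -239435820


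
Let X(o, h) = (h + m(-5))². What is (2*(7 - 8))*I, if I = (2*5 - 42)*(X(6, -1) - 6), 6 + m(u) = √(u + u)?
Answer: 2112 - 896*I*√10 ≈ 2112.0 - 2833.4*I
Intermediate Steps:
m(u) = -6 + √2*√u (m(u) = -6 + √(u + u) = -6 + √(2*u) = -6 + √2*√u)
X(o, h) = (-6 + h + I*√10)² (X(o, h) = (h + (-6 + √2*√(-5)))² = (h + (-6 + √2*(I*√5)))² = (h + (-6 + I*√10))² = (-6 + h + I*√10)²)
I = 192 - 32*(-7 + I*√10)² (I = (2*5 - 42)*((-6 - 1 + I*√10)² - 6) = (10 - 42)*((-7 + I*√10)² - 6) = -32*(-6 + (-7 + I*√10)²) = 192 - 32*(-7 + I*√10)² ≈ -1056.0 + 1416.7*I)
(2*(7 - 8))*I = (2*(7 - 8))*(-1056 + 448*I*√10) = (2*(-1))*(-1056 + 448*I*√10) = -2*(-1056 + 448*I*√10) = 2112 - 896*I*√10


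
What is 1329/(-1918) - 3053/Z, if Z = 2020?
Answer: -4270117/1937180 ≈ -2.2043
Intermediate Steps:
1329/(-1918) - 3053/Z = 1329/(-1918) - 3053/2020 = 1329*(-1/1918) - 3053*1/2020 = -1329/1918 - 3053/2020 = -4270117/1937180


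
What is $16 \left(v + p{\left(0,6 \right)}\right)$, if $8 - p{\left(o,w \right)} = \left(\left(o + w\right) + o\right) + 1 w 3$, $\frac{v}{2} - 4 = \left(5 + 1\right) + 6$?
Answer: $256$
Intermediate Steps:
$v = 32$ ($v = 8 + 2 \left(\left(5 + 1\right) + 6\right) = 8 + 2 \left(6 + 6\right) = 8 + 2 \cdot 12 = 8 + 24 = 32$)
$p{\left(o,w \right)} = 8 - 4 w - 2 o$ ($p{\left(o,w \right)} = 8 - \left(\left(\left(o + w\right) + o\right) + 1 w 3\right) = 8 - \left(\left(w + 2 o\right) + w 3\right) = 8 - \left(\left(w + 2 o\right) + 3 w\right) = 8 - \left(2 o + 4 w\right) = 8 - 4 w - 2 o$)
$16 \left(v + p{\left(0,6 \right)}\right) = 16 \left(32 - 16\right) = 16 \cdot 16 = 256$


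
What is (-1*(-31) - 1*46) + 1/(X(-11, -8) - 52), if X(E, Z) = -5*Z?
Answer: -181/12 ≈ -15.083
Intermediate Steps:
(-1*(-31) - 1*46) + 1/(X(-11, -8) - 52) = (-1*(-31) - 1*46) + 1/(-5*(-8) - 52) = (31 - 46) + 1/(40 - 52) = -15 + 1/(-12) = -15 - 1/12 = -181/12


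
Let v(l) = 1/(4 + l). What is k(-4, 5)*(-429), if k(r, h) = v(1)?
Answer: -429/5 ≈ -85.800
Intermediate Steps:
k(r, h) = ⅕ (k(r, h) = 1/(4 + 1) = 1/5 = ⅕)
k(-4, 5)*(-429) = (⅕)*(-429) = -429/5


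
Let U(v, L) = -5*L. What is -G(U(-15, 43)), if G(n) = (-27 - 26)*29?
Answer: 1537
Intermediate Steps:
G(n) = -1537 (G(n) = -53*29 = -1537)
-G(U(-15, 43)) = -1*(-1537) = 1537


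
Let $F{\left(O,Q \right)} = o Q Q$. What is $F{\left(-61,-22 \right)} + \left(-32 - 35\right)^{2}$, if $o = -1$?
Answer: $4005$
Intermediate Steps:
$F{\left(O,Q \right)} = - Q^{2}$ ($F{\left(O,Q \right)} = - Q Q = - Q^{2}$)
$F{\left(-61,-22 \right)} + \left(-32 - 35\right)^{2} = - \left(-22\right)^{2} + \left(-32 - 35\right)^{2} = \left(-1\right) 484 + \left(-67\right)^{2} = -484 + 4489 = 4005$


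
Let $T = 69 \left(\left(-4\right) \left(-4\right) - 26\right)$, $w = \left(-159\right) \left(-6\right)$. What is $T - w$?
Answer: $-1644$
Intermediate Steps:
$w = 954$
$T = -690$ ($T = 69 \left(16 - 26\right) = 69 \left(-10\right) = -690$)
$T - w = -690 - 954 = -1644$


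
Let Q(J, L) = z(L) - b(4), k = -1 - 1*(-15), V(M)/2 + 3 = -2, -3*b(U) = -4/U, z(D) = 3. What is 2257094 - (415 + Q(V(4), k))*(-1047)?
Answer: 2694391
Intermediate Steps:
b(U) = 4/(3*U) (b(U) = -(-4)/(3*U) = 4/(3*U))
V(M) = -10 (V(M) = -6 + 2*(-2) = -6 - 4 = -10)
k = 14 (k = -1 + 15 = 14)
Q(J, L) = 8/3 (Q(J, L) = 3 - 4/(3*4) = 3 - 1*⅓ = 3 - ⅓ = 8/3)
2257094 - (415 + Q(V(4), k))*(-1047) = 2257094 - (415 + 8/3)*(-1047) = 2257094 - 1253*(-1047)/3 = 2257094 - 1*(-437297) = 2257094 + 437297 = 2694391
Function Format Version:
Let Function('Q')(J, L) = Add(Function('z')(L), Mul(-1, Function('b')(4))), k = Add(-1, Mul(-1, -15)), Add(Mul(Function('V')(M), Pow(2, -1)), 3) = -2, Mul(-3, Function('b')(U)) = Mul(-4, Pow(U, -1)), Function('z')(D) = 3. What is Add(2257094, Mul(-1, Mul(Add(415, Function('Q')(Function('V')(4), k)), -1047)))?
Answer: 2694391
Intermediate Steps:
Function('b')(U) = Mul(Rational(4, 3), Pow(U, -1)) (Function('b')(U) = Mul(Rational(-1, 3), Mul(-4, Pow(U, -1))) = Mul(Rational(4, 3), Pow(U, -1)))
Function('V')(M) = -10 (Function('V')(M) = Add(-6, Mul(2, -2)) = Add(-6, -4) = -10)
k = 14 (k = Add(-1, 15) = 14)
Function('Q')(J, L) = Rational(8, 3) (Function('Q')(J, L) = Add(3, Mul(-1, Mul(Rational(4, 3), Pow(4, -1)))) = Add(3, Mul(-1, Mul(Rational(4, 3), Rational(1, 4)))) = Add(3, Mul(-1, Rational(1, 3))) = Add(3, Rational(-1, 3)) = Rational(8, 3))
Add(2257094, Mul(-1, Mul(Add(415, Function('Q')(Function('V')(4), k)), -1047))) = Add(2257094, Mul(-1, Mul(Add(415, Rational(8, 3)), -1047))) = Add(2257094, Mul(-1, Mul(Rational(1253, 3), -1047))) = Add(2257094, Mul(-1, -437297)) = Add(2257094, 437297) = 2694391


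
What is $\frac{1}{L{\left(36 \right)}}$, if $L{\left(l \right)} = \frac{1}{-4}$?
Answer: $-4$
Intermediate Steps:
$L{\left(l \right)} = - \frac{1}{4}$
$\frac{1}{L{\left(36 \right)}} = \frac{1}{- \frac{1}{4}} = -4$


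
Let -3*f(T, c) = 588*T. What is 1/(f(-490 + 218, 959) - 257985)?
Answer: -1/204673 ≈ -4.8858e-6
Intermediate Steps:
f(T, c) = -196*T
1/(f(-490 + 218, 959) - 257985) = 1/(-196*(-490 + 218) - 257985) = 1/(-196*(-272) - 257985) = 1/(53312 - 257985) = 1/(-204673) = -1/204673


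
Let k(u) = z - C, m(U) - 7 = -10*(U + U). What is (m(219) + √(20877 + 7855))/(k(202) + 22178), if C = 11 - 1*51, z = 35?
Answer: -4373/22253 + 2*√7183/22253 ≈ -0.18890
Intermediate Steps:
C = -40 (C = 11 - 51 = -40)
m(U) = 7 - 20*U (m(U) = 7 - 10*(U + U) = 7 - 20*U)
k(u) = 75 (k(u) = 35 - 1*(-40) = 35 + 40 = 75)
(m(219) + √(20877 + 7855))/(k(202) + 22178) = ((7 - 20*219) + √(20877 + 7855))/(75 + 22178) = ((7 - 4380) + √28732)/22253 = (-4373 + 2*√7183)*(1/22253) = -4373/22253 + 2*√7183/22253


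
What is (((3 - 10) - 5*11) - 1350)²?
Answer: 1993744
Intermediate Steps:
(((3 - 10) - 5*11) - 1350)² = ((-7 - 55) - 1350)² = (-62 - 1350)² = (-1412)² = 1993744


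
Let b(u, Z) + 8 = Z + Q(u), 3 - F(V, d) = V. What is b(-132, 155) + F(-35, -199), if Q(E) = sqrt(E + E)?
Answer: 185 + 2*I*sqrt(66) ≈ 185.0 + 16.248*I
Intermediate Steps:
F(V, d) = 3 - V
Q(E) = sqrt(2)*sqrt(E) (Q(E) = sqrt(2*E) = sqrt(2)*sqrt(E))
b(u, Z) = -8 + Z + sqrt(2)*sqrt(u) (b(u, Z) = -8 + (Z + sqrt(2)*sqrt(u)) = -8 + Z + sqrt(2)*sqrt(u))
b(-132, 155) + F(-35, -199) = (-8 + 155 + sqrt(2)*sqrt(-132)) + (3 - 1*(-35)) = (-8 + 155 + sqrt(2)*(2*I*sqrt(33))) + (3 + 35) = (-8 + 155 + 2*I*sqrt(66)) + 38 = (147 + 2*I*sqrt(66)) + 38 = 185 + 2*I*sqrt(66)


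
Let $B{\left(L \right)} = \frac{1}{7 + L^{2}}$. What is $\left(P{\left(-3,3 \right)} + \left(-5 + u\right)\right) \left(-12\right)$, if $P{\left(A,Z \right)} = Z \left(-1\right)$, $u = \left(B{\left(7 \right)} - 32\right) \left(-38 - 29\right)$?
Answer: $- \frac{358647}{14} \approx -25618.0$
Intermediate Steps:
$u = \frac{119997}{56}$ ($u = \left(\frac{1}{7 + 7^{2}} - 32\right) \left(-38 - 29\right) = \left(\frac{1}{7 + 49} - 32\right) \left(-67\right) = \left(\frac{1}{56} - 32\right) \left(-67\right) = \left(- \frac{1791}{56}\right) \left(-67\right) = \frac{119997}{56} \approx 2142.8$)
$P{\left(A,Z \right)} = - Z$
$\left(P{\left(-3,3 \right)} + \left(-5 + u\right)\right) \left(-12\right) = \left(\left(-1\right) 3 + \left(-5 + \frac{119997}{56}\right)\right) \left(-12\right) = \left(-3 + \frac{119717}{56}\right) \left(-12\right) = \frac{119549}{56} \left(-12\right) = - \frac{358647}{14}$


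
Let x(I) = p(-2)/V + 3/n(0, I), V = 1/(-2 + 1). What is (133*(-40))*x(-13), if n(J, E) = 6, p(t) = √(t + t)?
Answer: -2660 + 10640*I ≈ -2660.0 + 10640.0*I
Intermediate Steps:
p(t) = √2*√t (p(t) = √(2*t) = √2*√t)
V = -1 (V = 1/(-1) = -1)
x(I) = ½ - 2*I (x(I) = (√2*√(-2))/(-1) + 3/6 = (√2*(I*√2))*(-1) + 3*(⅙) = (2*I)*(-1) + ½ = -2*I + ½ = ½ - 2*I)
(133*(-40))*x(-13) = (133*(-40))*(½ - 2*I) = -5320*(½ - 2*I) = -2660 + 10640*I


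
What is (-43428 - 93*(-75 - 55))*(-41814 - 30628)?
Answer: 2270187396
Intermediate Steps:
(-43428 - 93*(-75 - 55))*(-41814 - 30628) = (-43428 - 93*(-130))*(-72442) = (-43428 + 12090)*(-72442) = -31338*(-72442) = 2270187396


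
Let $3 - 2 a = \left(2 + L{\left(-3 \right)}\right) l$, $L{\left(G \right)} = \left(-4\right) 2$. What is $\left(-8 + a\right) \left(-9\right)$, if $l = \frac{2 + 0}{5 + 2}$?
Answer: $\frac{711}{14} \approx 50.786$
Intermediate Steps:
$L{\left(G \right)} = -8$
$l = \frac{2}{7} \approx 0.28571$
$a = \frac{33}{14}$ ($a = \frac{3}{2} - \frac{\left(2 - 8\right) \frac{2}{7}}{2} = \frac{3}{2} - \frac{\left(-6\right) \frac{2}{7}}{2} = \frac{3}{2} - - \frac{6}{7} = \frac{3}{2} + \frac{6}{7} = \frac{33}{14} \approx 2.3571$)
$\left(-8 + a\right) \left(-9\right) = \left(-8 + \frac{33}{14}\right) \left(-9\right) = \left(- \frac{79}{14}\right) \left(-9\right) = \frac{711}{14}$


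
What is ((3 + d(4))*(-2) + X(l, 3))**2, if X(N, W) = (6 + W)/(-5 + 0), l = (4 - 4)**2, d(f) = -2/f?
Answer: 1156/25 ≈ 46.240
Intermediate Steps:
l = 0 (l = 0**2 = 0)
X(N, W) = -6/5 - W/5 (X(N, W) = (6 + W)/(-5) = (6 + W)*(-1/5) = -6/5 - W/5)
((3 + d(4))*(-2) + X(l, 3))**2 = ((3 - 2/4)*(-2) + (-6/5 - 1/5*3))**2 = ((3 - 2*1/4)*(-2) + (-6/5 - 3/5))**2 = ((3 - 1/2)*(-2) - 9/5)**2 = ((5/2)*(-2) - 9/5)**2 = (-5 - 9/5)**2 = (-34/5)**2 = 1156/25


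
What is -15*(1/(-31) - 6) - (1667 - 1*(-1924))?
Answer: -108516/31 ≈ -3500.5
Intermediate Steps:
-15*(1/(-31) - 6) - (1667 - 1*(-1924)) = -15*(-1/31 - 6) - (1667 + 1924) = -15*(-187/31) - 1*3591 = 2805/31 - 3591 = -108516/31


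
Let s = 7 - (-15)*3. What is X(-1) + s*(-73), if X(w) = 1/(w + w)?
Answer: -7593/2 ≈ -3796.5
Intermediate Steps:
X(w) = 1/(2*w)
s = 52 (s = 7 - 3*(-15) = 7 + 45 = 52)
X(-1) + s*(-73) = (½)/(-1) + 52*(-73) = (½)*(-1) - 3796 = -½ - 3796 = -7593/2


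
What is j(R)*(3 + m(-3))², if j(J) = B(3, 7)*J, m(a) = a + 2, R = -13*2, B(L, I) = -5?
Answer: 520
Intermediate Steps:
R = -26
m(a) = 2 + a
j(J) = -5*J
j(R)*(3 + m(-3))² = (-5*(-26))*(3 + (2 - 3))² = 130*(3 - 1)² = 130*2² = 130*4 = 520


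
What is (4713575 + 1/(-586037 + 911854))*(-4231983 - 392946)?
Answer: -7102794215050529904/325817 ≈ -2.1800e+13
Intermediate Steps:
(4713575 + 1/(-586037 + 911854))*(-4231983 - 392946) = (4713575 + 1/325817)*(-4624929) = (1535762865776/325817)*(-4624929) = -7102794215050529904/325817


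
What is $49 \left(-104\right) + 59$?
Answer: $-5037$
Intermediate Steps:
$49 \left(-104\right) + 59 = -5096 + 59 = -5037$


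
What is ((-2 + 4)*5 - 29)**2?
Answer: 361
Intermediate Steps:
((-2 + 4)*5 - 29)**2 = (2*5 - 29)**2 = (10 - 29)**2 = (-19)**2 = 361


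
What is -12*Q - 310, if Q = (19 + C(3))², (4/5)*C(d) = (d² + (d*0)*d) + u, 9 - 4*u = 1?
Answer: -52723/4 ≈ -13181.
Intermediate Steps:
u = 2 (u = 9/4 - ¼*1 = 9/4 - ¼ = 2)
C(d) = 5/2 + 5*d²/4 (C(d) = 5*((d² + (d*0)*d) + 2)/4 = 5*((d² + 0*d) + 2)/4 = 5*((d² + 0) + 2)/4 = 5*(d² + 2)/4 = 5*(2 + d²)/4 = 5/2 + 5*d²/4)
Q = 17161/16 (Q = (19 + (5/2 + (5/4)*3²))² = (19 + (5/2 + (5/4)*9))² = (19 + (5/2 + 45/4))² = (19 + 55/4)² = (131/4)² = 17161/16 ≈ 1072.6)
-12*Q - 310 = -12*17161/16 - 310 = -51483/4 - 310 = -52723/4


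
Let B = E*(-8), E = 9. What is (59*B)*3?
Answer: -12744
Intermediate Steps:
B = -72 (B = 9*(-8) = -72)
(59*B)*3 = (59*(-72))*3 = -4248*3 = -12744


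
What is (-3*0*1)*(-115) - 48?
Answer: -48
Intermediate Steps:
(-3*0*1)*(-115) - 48 = (0*1)*(-115) - 48 = 0*(-115) - 48 = 0 - 48 = -48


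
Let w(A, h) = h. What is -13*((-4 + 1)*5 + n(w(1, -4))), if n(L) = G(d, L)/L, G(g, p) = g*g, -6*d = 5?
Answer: 28405/144 ≈ 197.26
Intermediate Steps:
d = -⅚ (d = -⅙*5 = -⅚ ≈ -0.83333)
G(g, p) = g²
n(L) = 25/(36*L) (n(L) = (-⅚)²/L = 25/(36*L))
-13*((-4 + 1)*5 + n(w(1, -4))) = -13*((-4 + 1)*5 + (25/36)/(-4)) = -13*(-3*5 + (25/36)*(-¼)) = -13*(-15 - 25/144) = -13*(-2185/144) = 28405/144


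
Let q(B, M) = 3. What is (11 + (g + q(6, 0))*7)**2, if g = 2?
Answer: 2116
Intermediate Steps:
(11 + (g + q(6, 0))*7)**2 = (11 + (2 + 3)*7)**2 = (11 + 5*7)**2 = (11 + 35)**2 = 46**2 = 2116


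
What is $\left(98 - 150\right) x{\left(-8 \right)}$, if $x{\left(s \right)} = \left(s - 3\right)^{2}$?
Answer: $-6292$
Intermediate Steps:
$x{\left(s \right)} = \left(-3 + s\right)^{2}$
$\left(98 - 150\right) x{\left(-8 \right)} = \left(98 - 150\right) \left(-3 - 8\right)^{2} = - 52 \left(-11\right)^{2} = \left(-52\right) 121 = -6292$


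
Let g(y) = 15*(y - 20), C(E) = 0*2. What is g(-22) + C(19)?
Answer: -630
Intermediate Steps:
C(E) = 0
g(y) = -300 + 15*y (g(y) = 15*(-20 + y) = -300 + 15*y)
g(-22) + C(19) = (-300 + 15*(-22)) + 0 = (-300 - 330) + 0 = -630 + 0 = -630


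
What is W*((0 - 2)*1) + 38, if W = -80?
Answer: 198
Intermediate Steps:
W*((0 - 2)*1) + 38 = -80*(0 - 2) + 38 = -(-160) + 38 = -80*(-2) + 38 = 160 + 38 = 198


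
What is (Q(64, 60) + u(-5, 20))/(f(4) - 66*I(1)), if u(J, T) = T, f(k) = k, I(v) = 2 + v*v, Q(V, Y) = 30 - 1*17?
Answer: -33/194 ≈ -0.17010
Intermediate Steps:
Q(V, Y) = 13 (Q(V, Y) = 30 - 17 = 13)
I(v) = 2 + v²
(Q(64, 60) + u(-5, 20))/(f(4) - 66*I(1)) = (13 + 20)/(4 - 66*(2 + 1²)) = 33/(4 - 66*(2 + 1)) = 33/(4 - 66*3) = 33/(4 - 198) = 33/(-194) = 33*(-1/194) = -33/194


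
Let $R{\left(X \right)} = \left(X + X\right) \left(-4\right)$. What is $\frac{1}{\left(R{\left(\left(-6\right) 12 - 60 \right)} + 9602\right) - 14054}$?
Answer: $- \frac{1}{3396} \approx -0.00029446$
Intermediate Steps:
$R{\left(X \right)} = - 8 X$ ($R{\left(X \right)} = 2 X \left(-4\right) = - 8 X$)
$\frac{1}{\left(R{\left(\left(-6\right) 12 - 60 \right)} + 9602\right) - 14054} = \frac{1}{\left(- 8 \left(\left(-6\right) 12 - 60\right) + 9602\right) - 14054} = \frac{1}{\left(- 8 \left(-72 - 60\right) + 9602\right) - 14054} = \frac{1}{\left(\left(-8\right) \left(-132\right) + 9602\right) - 14054} = \frac{1}{\left(1056 + 9602\right) - 14054} = \frac{1}{10658 - 14054} = \frac{1}{-3396} = - \frac{1}{3396}$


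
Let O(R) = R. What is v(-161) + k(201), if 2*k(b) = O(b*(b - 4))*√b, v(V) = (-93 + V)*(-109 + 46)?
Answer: 16002 + 39597*√201/2 ≈ 2.9669e+5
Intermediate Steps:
v(V) = 5859 - 63*V (v(V) = (-93 + V)*(-63) = 5859 - 63*V)
k(b) = b^(3/2)*(-4 + b)/2 (k(b) = ((b*(b - 4))*√b)/2 = ((b*(-4 + b))*√b)/2 = (b^(3/2)*(-4 + b))/2 = b^(3/2)*(-4 + b)/2)
v(-161) + k(201) = (5859 - 63*(-161)) + 201^(3/2)*(-4 + 201)/2 = (5859 + 10143) + (½)*(201*√201)*197 = 16002 + 39597*√201/2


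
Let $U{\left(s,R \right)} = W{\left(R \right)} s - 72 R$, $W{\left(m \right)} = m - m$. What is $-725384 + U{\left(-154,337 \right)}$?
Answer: $-749648$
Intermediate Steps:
$W{\left(m \right)} = 0$
$U{\left(s,R \right)} = - 72 R$ ($U{\left(s,R \right)} = 0 s - 72 R = 0 - 72 R = - 72 R$)
$-725384 + U{\left(-154,337 \right)} = -725384 - 24264 = -749648$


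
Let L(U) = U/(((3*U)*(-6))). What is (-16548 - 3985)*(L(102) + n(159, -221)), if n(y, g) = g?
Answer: 81700807/18 ≈ 4.5389e+6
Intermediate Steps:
L(U) = -1/18 (L(U) = U/((-18*U)) = U*(-1/(18*U)) = -1/18)
(-16548 - 3985)*(L(102) + n(159, -221)) = (-16548 - 3985)*(-1/18 - 221) = -20533*(-3979/18) = 81700807/18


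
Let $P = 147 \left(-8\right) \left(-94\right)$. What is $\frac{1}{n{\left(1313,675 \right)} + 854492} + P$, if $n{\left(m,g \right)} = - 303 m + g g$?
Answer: $\frac{100846859233}{912278} \approx 1.1054 \cdot 10^{5}$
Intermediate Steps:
$n{\left(m,g \right)} = g^{2} - 303 m$ ($n{\left(m,g \right)} = - 303 m + g^{2} = g^{2} - 303 m$)
$P = 110544$ ($P = \left(-1176\right) \left(-94\right) = 110544$)
$\frac{1}{n{\left(1313,675 \right)} + 854492} + P = \frac{1}{\left(675^{2} - 397839\right) + 854492} + 110544 = \frac{1}{\left(455625 - 397839\right) + 854492} + 110544 = \frac{1}{57786 + 854492} + 110544 = \frac{1}{912278} + 110544 = \frac{100846859233}{912278}$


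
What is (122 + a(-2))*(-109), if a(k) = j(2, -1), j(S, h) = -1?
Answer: -13189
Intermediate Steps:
a(k) = -1
(122 + a(-2))*(-109) = (122 - 1)*(-109) = 121*(-109) = -13189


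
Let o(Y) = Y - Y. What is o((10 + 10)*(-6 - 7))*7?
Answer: 0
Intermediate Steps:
o(Y) = 0
o((10 + 10)*(-6 - 7))*7 = 0*7 = 0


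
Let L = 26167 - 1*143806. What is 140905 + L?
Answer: 23266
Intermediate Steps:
L = -117639 (L = 26167 - 143806 = -117639)
140905 + L = 140905 - 117639 = 23266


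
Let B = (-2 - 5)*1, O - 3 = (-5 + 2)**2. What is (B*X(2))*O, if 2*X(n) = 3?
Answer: -126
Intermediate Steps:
O = 12 (O = 3 + (-5 + 2)**2 = 3 + (-3)**2 = 3 + 9 = 12)
X(n) = 3/2 (X(n) = (1/2)*3 = 3/2)
B = -7 (B = -7*1 = -7)
(B*X(2))*O = -7*3/2*12 = -21/2*12 = -126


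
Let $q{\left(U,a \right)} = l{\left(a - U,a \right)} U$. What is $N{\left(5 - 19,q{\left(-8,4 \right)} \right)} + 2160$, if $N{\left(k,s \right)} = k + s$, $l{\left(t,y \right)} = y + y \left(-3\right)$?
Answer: $2210$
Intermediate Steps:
$l{\left(t,y \right)} = - 2 y$ ($l{\left(t,y \right)} = y - 3 y = - 2 y$)
$q{\left(U,a \right)} = - 2 U a$ ($q{\left(U,a \right)} = - 2 a U = - 2 U a$)
$N{\left(5 - 19,q{\left(-8,4 \right)} \right)} + 2160 = \left(\left(5 - 19\right) - \left(-16\right) 4\right) + 2160 = \left(\left(5 - 19\right) + 64\right) + 2160 = \left(-14 + 64\right) + 2160 = 50 + 2160 = 2210$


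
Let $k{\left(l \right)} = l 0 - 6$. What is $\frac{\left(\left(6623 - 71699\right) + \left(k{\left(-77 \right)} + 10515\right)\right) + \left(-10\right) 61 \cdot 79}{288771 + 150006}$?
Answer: $- \frac{102757}{438777} \approx -0.23419$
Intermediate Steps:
$k{\left(l \right)} = -6$ ($k{\left(l \right)} = 0 - 6 = -6$)
$\frac{\left(\left(6623 - 71699\right) + \left(k{\left(-77 \right)} + 10515\right)\right) + \left(-10\right) 61 \cdot 79}{288771 + 150006} = \frac{\left(\left(6623 - 71699\right) + \left(-6 + 10515\right)\right) + \left(-10\right) 61 \cdot 79}{288771 + 150006} = \frac{\left(-65076 + 10509\right) - 48190}{438777} = \left(-54567 - 48190\right) \frac{1}{438777} = \left(-102757\right) \frac{1}{438777} = - \frac{102757}{438777}$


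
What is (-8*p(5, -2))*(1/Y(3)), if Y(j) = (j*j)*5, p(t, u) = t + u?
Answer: -8/15 ≈ -0.53333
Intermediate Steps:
Y(j) = 5*j² (Y(j) = j²*5 = 5*j²)
(-8*p(5, -2))*(1/Y(3)) = (-8*(5 - 2))*(1/(5*3²)) = (-8*3)*(1/(5*9)) = -24/45 = -24*1/45 = -8/15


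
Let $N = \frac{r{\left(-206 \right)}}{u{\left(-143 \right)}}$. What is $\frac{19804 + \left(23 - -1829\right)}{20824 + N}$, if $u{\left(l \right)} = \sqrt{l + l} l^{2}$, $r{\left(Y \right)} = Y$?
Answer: $\frac{13483187983499158496}{12965178544901491793} - \frac{22806442516 i \sqrt{286}}{12965178544901491793} \approx 1.04 - 2.9748 \cdot 10^{-8} i$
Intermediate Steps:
$u{\left(l \right)} = \sqrt{2} l^{\frac{5}{2}}$ ($u{\left(l \right)} = \sqrt{2 l} l^{2} = \sqrt{2} \sqrt{l} l^{2} = \sqrt{2} l^{\frac{5}{2}}$)
$N = \frac{103 i \sqrt{286}}{2924207}$ ($N = - \frac{206}{\sqrt{2} \left(-143\right)^{\frac{5}{2}}} = - \frac{206}{\sqrt{2} \cdot 20449 i \sqrt{143}} = - \frac{206}{20449 i \sqrt{286}} = - 206 \left(- \frac{i \sqrt{286}}{5848414}\right) = \frac{103 i \sqrt{286}}{2924207} \approx 0.00059568 i$)
$\frac{19804 + \left(23 - -1829\right)}{20824 + N} = \frac{19804 + \left(23 - -1829\right)}{20824 + \frac{103 i \sqrt{286}}{2924207}} = \frac{19804 + \left(23 + 1829\right)}{20824 + \frac{103 i \sqrt{286}}{2924207}} = \frac{19804 + 1852}{20824 + \frac{103 i \sqrt{286}}{2924207}} = \frac{21656}{20824 + \frac{103 i \sqrt{286}}{2924207}}$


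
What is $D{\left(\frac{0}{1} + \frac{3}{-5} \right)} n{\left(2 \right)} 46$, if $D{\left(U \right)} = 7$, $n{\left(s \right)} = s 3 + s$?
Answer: $2576$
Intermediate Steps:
$n{\left(s \right)} = 4 s$ ($n{\left(s \right)} = 3 s + s = 4 s$)
$D{\left(\frac{0}{1} + \frac{3}{-5} \right)} n{\left(2 \right)} 46 = 7 \cdot 4 \cdot 2 \cdot 46 = 7 \cdot 8 \cdot 46 = 56 \cdot 46 = 2576$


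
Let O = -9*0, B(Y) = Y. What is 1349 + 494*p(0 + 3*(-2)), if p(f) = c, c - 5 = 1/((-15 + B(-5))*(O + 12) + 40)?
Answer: 381653/100 ≈ 3816.5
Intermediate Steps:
O = 0
c = 999/200 (c = 5 + 1/((-15 - 5)*(0 + 12) + 40) = 5 + 1/(-20*12 + 40) = 5 + 1/(-240 + 40) = 5 + 1/(-200) = 5 - 1/200 = 999/200 ≈ 4.9950)
p(f) = 999/200
1349 + 494*p(0 + 3*(-2)) = 1349 + 494*(999/200) = 1349 + 246753/100 = 381653/100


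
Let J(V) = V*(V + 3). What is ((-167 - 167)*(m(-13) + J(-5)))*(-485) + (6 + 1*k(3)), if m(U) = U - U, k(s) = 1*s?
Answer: 1619909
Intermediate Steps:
k(s) = s
m(U) = 0
J(V) = V*(3 + V)
((-167 - 167)*(m(-13) + J(-5)))*(-485) + (6 + 1*k(3)) = ((-167 - 167)*(0 - 5*(3 - 5)))*(-485) + (6 + 1*3) = -334*(0 - 5*(-2))*(-485) + (6 + 3) = -334*(0 + 10)*(-485) + 9 = -334*10*(-485) + 9 = -3340*(-485) + 9 = 1619900 + 9 = 1619909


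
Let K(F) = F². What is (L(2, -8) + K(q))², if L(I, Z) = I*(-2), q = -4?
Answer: 144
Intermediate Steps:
L(I, Z) = -2*I
(L(2, -8) + K(q))² = (-2*2 + (-4)²)² = (-4 + 16)² = 12² = 144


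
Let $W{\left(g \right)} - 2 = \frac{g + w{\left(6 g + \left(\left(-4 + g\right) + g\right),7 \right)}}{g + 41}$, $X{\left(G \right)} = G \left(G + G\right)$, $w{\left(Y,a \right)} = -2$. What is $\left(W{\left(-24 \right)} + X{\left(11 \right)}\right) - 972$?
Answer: $- \frac{12402}{17} \approx -729.53$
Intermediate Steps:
$X{\left(G \right)} = 2 G^{2}$ ($X{\left(G \right)} = G 2 G = 2 G^{2}$)
$W{\left(g \right)} = 2 + \frac{-2 + g}{41 + g}$ ($W{\left(g \right)} = 2 + \frac{g - 2}{g + 41} = 2 + \frac{-2 + g}{41 + g}$)
$\left(W{\left(-24 \right)} + X{\left(11 \right)}\right) - 972 = \left(\frac{80 + 3 \left(-24\right)}{41 - 24} + 2 \cdot 11^{2}\right) - 972 = \left(\frac{80 - 72}{17} + 2 \cdot 121\right) - 972 = \left(\frac{1}{17} \cdot 8 + 242\right) - 972 = \left(\frac{8}{17} + 242\right) - 972 = \frac{4122}{17} - 972 = - \frac{12402}{17}$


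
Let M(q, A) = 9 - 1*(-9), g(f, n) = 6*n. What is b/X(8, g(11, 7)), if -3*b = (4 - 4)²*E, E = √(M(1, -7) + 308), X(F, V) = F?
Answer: 0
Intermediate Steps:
M(q, A) = 18 (M(q, A) = 9 + 9 = 18)
E = √326 (E = √(18 + 308) = √326 ≈ 18.055)
b = 0 (b = -(4 - 4)²*√326/3 = -0²*√326/3 = -0*√326 = -⅓*0 = 0)
b/X(8, g(11, 7)) = 0/8 = 0*(⅛) = 0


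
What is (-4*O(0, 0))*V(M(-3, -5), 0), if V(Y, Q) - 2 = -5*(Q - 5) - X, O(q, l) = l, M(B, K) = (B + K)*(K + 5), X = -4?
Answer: 0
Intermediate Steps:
M(B, K) = (5 + K)*(B + K) (M(B, K) = (B + K)*(5 + K) = (5 + K)*(B + K))
V(Y, Q) = 31 - 5*Q (V(Y, Q) = 2 + (-5*(Q - 5) - 1*(-4)) = 2 + (-5*(-5 + Q) + 4) = 2 + ((25 - 5*Q) + 4) = 2 + (29 - 5*Q) = 31 - 5*Q)
(-4*O(0, 0))*V(M(-3, -5), 0) = (-4*0)*(31 - 5*0) = 0*(31 + 0) = 0*31 = 0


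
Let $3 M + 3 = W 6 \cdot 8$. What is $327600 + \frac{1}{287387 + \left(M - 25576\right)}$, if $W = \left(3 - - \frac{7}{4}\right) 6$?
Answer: $\frac{85918341601}{262266} \approx 3.276 \cdot 10^{5}$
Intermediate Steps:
$W = \frac{57}{2}$ ($W = \left(3 - - \frac{7}{4}\right) 6 = \left(3 + \left(\frac{3}{4} + 1\right)\right) 6 = \left(3 + \frac{7}{4}\right) 6 = \frac{19}{4} \cdot 6 = \frac{57}{2} \approx 28.5$)
$M = 455$ ($M = -1 + \frac{\frac{57}{2} \cdot 6 \cdot 8}{3} = -1 + \frac{171 \cdot 8}{3} = -1 + \frac{1}{3} \cdot 1368 = -1 + 456 = 455$)
$327600 + \frac{1}{287387 + \left(M - 25576\right)} = 327600 + \frac{1}{287387 + \left(455 - 25576\right)} = 327600 + \frac{1}{287387 - 25121} = 327600 + \frac{1}{262266} = \frac{85918341601}{262266}$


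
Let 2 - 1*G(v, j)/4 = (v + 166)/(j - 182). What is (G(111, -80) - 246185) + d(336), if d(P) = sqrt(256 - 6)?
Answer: -32248633/131 + 5*sqrt(10) ≈ -2.4616e+5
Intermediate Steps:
G(v, j) = 8 - 4*(166 + v)/(-182 + j) (G(v, j) = 8 - 4*(v + 166)/(j - 182) = 8 - 4*(166 + v)/(-182 + j))
d(P) = 5*sqrt(10) (d(P) = sqrt(250) = 5*sqrt(10))
(G(111, -80) - 246185) + d(336) = (4*(-530 - 1*111 + 2*(-80))/(-182 - 80) - 246185) + 5*sqrt(10) = (4*(-530 - 111 - 160)/(-262) - 246185) + 5*sqrt(10) = (4*(-1/262)*(-801) - 246185) + 5*sqrt(10) = (1602/131 - 246185) + 5*sqrt(10) = -32248633/131 + 5*sqrt(10)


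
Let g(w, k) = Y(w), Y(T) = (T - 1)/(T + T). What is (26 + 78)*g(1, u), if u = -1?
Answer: 0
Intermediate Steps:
Y(T) = (-1 + T)/(2*T) (Y(T) = (-1 + T)/((2*T)) = (-1 + T)*(1/(2*T)) = (-1 + T)/(2*T))
g(w, k) = (-1 + w)/(2*w)
(26 + 78)*g(1, u) = (26 + 78)*((½)*(-1 + 1)/1) = 104*((½)*1*0) = 104*0 = 0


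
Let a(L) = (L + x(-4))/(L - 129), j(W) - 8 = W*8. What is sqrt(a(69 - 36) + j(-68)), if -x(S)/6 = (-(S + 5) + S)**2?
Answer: I*sqrt(34226)/8 ≈ 23.125*I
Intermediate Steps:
j(W) = 8 + 8*W (j(W) = 8 + W*8 = 8 + 8*W)
x(S) = -150 (x(S) = -6*(-(S + 5) + S)**2 = -6*(-(5 + S) + S)**2 = -6*((-5 - S) + S)**2 = -6*(-5)**2 = -6*25 = -150)
a(L) = (-150 + L)/(-129 + L) (a(L) = (L - 150)/(L - 129) = (-150 + L)/(-129 + L))
sqrt(a(69 - 36) + j(-68)) = sqrt((-150 + (69 - 36))/(-129 + (69 - 36)) + (8 + 8*(-68))) = sqrt((-150 + 33)/(-129 + 33) + (8 - 544)) = sqrt(-117/(-96) - 536) = sqrt(-1/96*(-117) - 536) = sqrt(39/32 - 536) = sqrt(-17113/32) = I*sqrt(34226)/8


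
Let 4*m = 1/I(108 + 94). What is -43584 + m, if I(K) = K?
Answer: -35215871/808 ≈ -43584.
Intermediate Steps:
m = 1/808 (m = 1/(4*(108 + 94)) = (¼)/202 = (¼)*(1/202) = 1/808 ≈ 0.0012376)
-43584 + m = -43584 + 1/808 = -35215871/808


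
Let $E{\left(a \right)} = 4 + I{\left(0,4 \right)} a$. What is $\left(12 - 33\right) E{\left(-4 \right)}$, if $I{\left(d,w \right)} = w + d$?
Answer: $252$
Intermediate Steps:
$I{\left(d,w \right)} = d + w$
$E{\left(a \right)} = 4 + 4 a$ ($E{\left(a \right)} = 4 + \left(0 + 4\right) a = 4 + 4 a$)
$\left(12 - 33\right) E{\left(-4 \right)} = \left(12 - 33\right) \left(4 + 4 \left(-4\right)\right) = - 21 \left(4 - 16\right) = \left(-21\right) \left(-12\right) = 252$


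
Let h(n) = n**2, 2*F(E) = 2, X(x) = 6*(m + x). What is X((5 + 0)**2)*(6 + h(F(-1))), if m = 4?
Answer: 1218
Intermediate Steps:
X(x) = 24 + 6*x (X(x) = 6*(4 + x) = 24 + 6*x)
F(E) = 1 (F(E) = (1/2)*2 = 1)
X((5 + 0)**2)*(6 + h(F(-1))) = (24 + 6*(5 + 0)**2)*(6 + 1**2) = (24 + 6*5**2)*(6 + 1) = (24 + 6*25)*7 = (24 + 150)*7 = 174*7 = 1218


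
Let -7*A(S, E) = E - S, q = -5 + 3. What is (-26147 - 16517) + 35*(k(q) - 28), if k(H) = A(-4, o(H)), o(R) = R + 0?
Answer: -43654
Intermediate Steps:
o(R) = R
q = -2
A(S, E) = -E/7 + S/7 (A(S, E) = -(E - S)/7 = -E/7 + S/7)
k(H) = -4/7 - H/7 (k(H) = -H/7 + (⅐)*(-4) = -H/7 - 4/7 = -4/7 - H/7)
(-26147 - 16517) + 35*(k(q) - 28) = (-26147 - 16517) + 35*((-4/7 - ⅐*(-2)) - 28) = -42664 + 35*((-4/7 + 2/7) - 28) = -42664 + 35*(-2/7 - 28) = -42664 + 35*(-198/7) = -42664 - 990 = -43654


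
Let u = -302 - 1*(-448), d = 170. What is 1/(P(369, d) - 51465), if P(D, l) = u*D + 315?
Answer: 1/2724 ≈ 0.00036711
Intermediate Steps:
u = 146 (u = -302 + 448 = 146)
P(D, l) = 315 + 146*D (P(D, l) = 146*D + 315 = 315 + 146*D)
1/(P(369, d) - 51465) = 1/((315 + 146*369) - 51465) = 1/((315 + 53874) - 51465) = 1/(54189 - 51465) = 1/2724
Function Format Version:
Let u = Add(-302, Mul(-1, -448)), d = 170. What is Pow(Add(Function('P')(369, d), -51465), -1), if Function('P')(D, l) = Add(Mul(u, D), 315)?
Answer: Rational(1, 2724) ≈ 0.00036711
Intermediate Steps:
u = 146 (u = Add(-302, 448) = 146)
Function('P')(D, l) = Add(315, Mul(146, D)) (Function('P')(D, l) = Add(Mul(146, D), 315) = Add(315, Mul(146, D)))
Pow(Add(Function('P')(369, d), -51465), -1) = Pow(Add(Add(315, Mul(146, 369)), -51465), -1) = Pow(Add(Add(315, 53874), -51465), -1) = Pow(Add(54189, -51465), -1) = Pow(2724, -1) = Rational(1, 2724)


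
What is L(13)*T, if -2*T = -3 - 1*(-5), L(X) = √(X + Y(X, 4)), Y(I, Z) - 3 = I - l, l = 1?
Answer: -2*√7 ≈ -5.2915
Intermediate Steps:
Y(I, Z) = 2 + I (Y(I, Z) = 3 + (I - 1*1) = 3 + (I - 1) = 3 + (-1 + I) = 2 + I)
L(X) = √(2 + 2*X) (L(X) = √(X + (2 + X)) = √(2 + 2*X))
T = -1 (T = -(-3 - 1*(-5))/2 = -(-3 + 5)/2 = -½*2 = -1)
L(13)*T = √(2 + 2*13)*(-1) = √(2 + 26)*(-1) = √28*(-1) = (2*√7)*(-1) = -2*√7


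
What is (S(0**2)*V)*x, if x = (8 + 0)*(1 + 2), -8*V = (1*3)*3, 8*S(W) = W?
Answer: 0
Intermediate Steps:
S(W) = W/8
V = -9/8 (V = -1*3*3/8 = -3*3/8 = -1/8*9 = -9/8 ≈ -1.1250)
x = 24 (x = 8*3 = 24)
(S(0**2)*V)*x = (((1/8)*0**2)*(-9/8))*24 = (((1/8)*0)*(-9/8))*24 = (0*(-9/8))*24 = 0*24 = 0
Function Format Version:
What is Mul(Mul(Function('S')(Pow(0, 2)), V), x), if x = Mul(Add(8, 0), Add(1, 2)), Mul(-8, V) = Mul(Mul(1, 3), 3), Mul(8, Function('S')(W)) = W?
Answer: 0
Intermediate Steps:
Function('S')(W) = Mul(Rational(1, 8), W)
V = Rational(-9, 8) (V = Mul(Rational(-1, 8), Mul(Mul(1, 3), 3)) = Mul(Rational(-1, 8), Mul(3, 3)) = Mul(Rational(-1, 8), 9) = Rational(-9, 8) ≈ -1.1250)
x = 24 (x = Mul(8, 3) = 24)
Mul(Mul(Function('S')(Pow(0, 2)), V), x) = Mul(Mul(Mul(Rational(1, 8), Pow(0, 2)), Rational(-9, 8)), 24) = Mul(Mul(Mul(Rational(1, 8), 0), Rational(-9, 8)), 24) = Mul(Mul(0, Rational(-9, 8)), 24) = Mul(0, 24) = 0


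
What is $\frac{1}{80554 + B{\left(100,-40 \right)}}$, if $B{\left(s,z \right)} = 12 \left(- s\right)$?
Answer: $\frac{1}{79354} \approx 1.2602 \cdot 10^{-5}$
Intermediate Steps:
$B{\left(s,z \right)} = - 12 s$
$\frac{1}{80554 + B{\left(100,-40 \right)}} = \frac{1}{80554 - 1200} = \frac{1}{79354}$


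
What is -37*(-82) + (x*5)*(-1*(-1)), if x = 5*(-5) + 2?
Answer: 2919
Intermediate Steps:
x = -23 (x = -25 + 2 = -23)
-37*(-82) + (x*5)*(-1*(-1)) = -37*(-82) + (-23*5)*(-1*(-1)) = 3034 - 115*1 = 3034 - 115 = 2919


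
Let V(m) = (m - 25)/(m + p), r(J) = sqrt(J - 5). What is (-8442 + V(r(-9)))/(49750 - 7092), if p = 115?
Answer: (-8441*sqrt(14) + 970855*I)/(42658*(sqrt(14) - 115*I)) ≈ -0.1979 + 9.2755e-7*I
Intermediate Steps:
r(J) = sqrt(-5 + J)
V(m) = (-25 + m)/(115 + m) (V(m) = (m - 25)/(m + 115) = (-25 + m)/(115 + m))
(-8442 + V(r(-9)))/(49750 - 7092) = (-8442 + (-25 + sqrt(-5 - 9))/(115 + sqrt(-5 - 9)))/(49750 - 7092) = (-8442 + (-25 + sqrt(-14))/(115 + sqrt(-14)))/42658 = (-8442 + (-25 + I*sqrt(14))/(115 + I*sqrt(14)))*(1/42658) = -603/3047 + (-25 + I*sqrt(14))/(42658*(115 + I*sqrt(14)))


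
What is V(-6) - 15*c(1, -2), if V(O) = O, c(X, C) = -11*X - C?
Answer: 129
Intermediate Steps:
c(X, C) = -C - 11*X
V(-6) - 15*c(1, -2) = -6 - 15*(-1*(-2) - 11*1) = -6 - 15*(2 - 11) = -6 - 15*(-9) = -6 + 135 = 129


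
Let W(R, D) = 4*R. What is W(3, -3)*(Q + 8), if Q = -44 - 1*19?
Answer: -660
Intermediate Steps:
Q = -63 (Q = -44 - 19 = -63)
W(3, -3)*(Q + 8) = (4*3)*(-63 + 8) = 12*(-55) = -660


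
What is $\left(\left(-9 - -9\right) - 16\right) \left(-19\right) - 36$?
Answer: $268$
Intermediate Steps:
$\left(\left(-9 - -9\right) - 16\right) \left(-19\right) - 36 = \left(\left(-9 + 9\right) - 16\right) \left(-19\right) - 36 = \left(0 - 16\right) \left(-19\right) - 36 = \left(-16\right) \left(-19\right) - 36 = 304 - 36 = 268$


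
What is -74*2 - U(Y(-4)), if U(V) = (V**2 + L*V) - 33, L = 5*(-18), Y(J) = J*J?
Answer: 1069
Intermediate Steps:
Y(J) = J**2
L = -90
U(V) = -33 + V**2 - 90*V (U(V) = (V**2 - 90*V) - 33 = -33 + V**2 - 90*V)
-74*2 - U(Y(-4)) = -74*2 - (-33 + ((-4)**2)**2 - 90*(-4)**2) = -148 - (-33 + 16**2 - 90*16) = -148 - (-33 + 256 - 1440) = -148 - 1*(-1217) = -148 + 1217 = 1069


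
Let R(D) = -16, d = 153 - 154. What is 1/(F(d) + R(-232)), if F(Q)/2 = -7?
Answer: -1/30 ≈ -0.033333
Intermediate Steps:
d = -1
F(Q) = -14 (F(Q) = 2*(-7) = -14)
1/(F(d) + R(-232)) = 1/(-14 - 16) = 1/(-30) = -1/30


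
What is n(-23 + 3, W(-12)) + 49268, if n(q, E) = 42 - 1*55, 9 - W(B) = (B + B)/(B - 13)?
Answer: 49255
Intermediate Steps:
W(B) = 9 - 2*B/(-13 + B) (W(B) = 9 - (B + B)/(B - 13) = 9 - 2*B/(-13 + B))
n(q, E) = -13 (n(q, E) = 42 - 55 = -13)
n(-23 + 3, W(-12)) + 49268 = -13 + 49268 = 49255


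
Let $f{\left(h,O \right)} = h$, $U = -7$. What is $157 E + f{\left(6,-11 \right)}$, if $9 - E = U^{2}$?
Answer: $-6274$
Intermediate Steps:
$E = -40$ ($E = 9 - \left(-7\right)^{2} = 9 - 49 = -40$)
$157 E + f{\left(6,-11 \right)} = 157 \left(-40\right) + 6 = -6280 + 6 = -6274$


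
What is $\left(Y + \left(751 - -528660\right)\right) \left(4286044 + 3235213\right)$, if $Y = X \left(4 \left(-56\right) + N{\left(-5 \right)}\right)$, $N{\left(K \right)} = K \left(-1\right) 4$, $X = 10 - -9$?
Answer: $3952683797495$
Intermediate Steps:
$X = 19$ ($X = 10 + 9 = 19$)
$N{\left(K \right)} = - 4 K$ ($N{\left(K \right)} = - K 4 = - 4 K$)
$Y = -3876$ ($Y = 19 \left(4 \left(-56\right) - -20\right) = 19 \left(-224 + 20\right) = 19 \left(-204\right) = -3876$)
$\left(Y + \left(751 - -528660\right)\right) \left(4286044 + 3235213\right) = \left(-3876 + \left(751 - -528660\right)\right) \left(4286044 + 3235213\right) = \left(-3876 + \left(751 + 528660\right)\right) 7521257 = \left(-3876 + 529411\right) 7521257 = 525535 \cdot 7521257 = 3952683797495$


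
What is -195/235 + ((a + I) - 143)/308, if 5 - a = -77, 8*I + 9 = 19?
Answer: -59281/57904 ≈ -1.0238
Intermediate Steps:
I = 5/4 (I = -9/8 + (1/8)*19 = -9/8 + 19/8 = 5/4 ≈ 1.2500)
a = 82 (a = 5 - 1*(-77) = 5 + 77 = 82)
-195/235 + ((a + I) - 143)/308 = -195/235 + ((82 + 5/4) - 143)/308 = -195*1/235 + (333/4 - 143)*(1/308) = -39/47 - 239/4*1/308 = -39/47 - 239/1232 = -59281/57904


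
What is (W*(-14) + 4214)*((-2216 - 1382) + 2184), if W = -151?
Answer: -8947792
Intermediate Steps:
(W*(-14) + 4214)*((-2216 - 1382) + 2184) = (-151*(-14) + 4214)*((-2216 - 1382) + 2184) = (2114 + 4214)*(-3598 + 2184) = 6328*(-1414) = -8947792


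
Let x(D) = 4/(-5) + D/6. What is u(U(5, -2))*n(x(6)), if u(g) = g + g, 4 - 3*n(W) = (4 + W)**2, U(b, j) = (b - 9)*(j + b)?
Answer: 2728/25 ≈ 109.12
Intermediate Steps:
x(D) = -4/5 + D/6 (x(D) = 4*(-1/5) + D*(1/6) = -4/5 + D/6)
U(b, j) = (-9 + b)*(b + j)
n(W) = 4/3 - (4 + W)**2/3
u(g) = 2*g
u(U(5, -2))*n(x(6)) = (2*(5**2 - 9*5 - 9*(-2) + 5*(-2)))*(4/3 - (4 + (-4/5 + (1/6)*6))**2/3) = (2*(25 - 45 + 18 - 10))*(4/3 - (4 + (-4/5 + 1))**2/3) = (2*(-12))*(4/3 - (4 + 1/5)**2/3) = -24*(4/3 - (21/5)**2/3) = -24*(4/3 - 1/3*441/25) = -24*(4/3 - 147/25) = -24*(-341/75) = 2728/25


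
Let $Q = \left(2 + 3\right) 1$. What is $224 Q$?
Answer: $1120$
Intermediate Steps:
$Q = 5$ ($Q = 5 \cdot 1 = 5$)
$224 Q = 224 \cdot 5 = 1120$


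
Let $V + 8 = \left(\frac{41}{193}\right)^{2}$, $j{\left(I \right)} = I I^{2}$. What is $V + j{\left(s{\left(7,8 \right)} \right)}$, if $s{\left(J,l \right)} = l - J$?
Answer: $- \frac{259062}{37249} \approx -6.9549$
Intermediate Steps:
$j{\left(I \right)} = I^{3}$
$V = - \frac{296311}{37249}$ ($V = -8 + \left(\frac{41}{193}\right)^{2} = -8 + \frac{1681}{37249} = - \frac{296311}{37249} \approx -7.9549$)
$V + j{\left(s{\left(7,8 \right)} \right)} = - \frac{296311}{37249} + \left(8 - 7\right)^{3} = - \frac{296311}{37249} + 1^{3} = - \frac{296311}{37249} + 1 = - \frac{259062}{37249}$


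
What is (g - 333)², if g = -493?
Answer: 682276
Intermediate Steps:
(g - 333)² = (-493 - 333)² = (-826)² = 682276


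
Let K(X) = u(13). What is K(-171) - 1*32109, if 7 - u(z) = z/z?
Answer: -32103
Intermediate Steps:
u(z) = 6 (u(z) = 7 - z/z = 7 - 1*1 = 7 - 1 = 6)
K(X) = 6
K(-171) - 1*32109 = 6 - 1*32109 = 6 - 32109 = -32103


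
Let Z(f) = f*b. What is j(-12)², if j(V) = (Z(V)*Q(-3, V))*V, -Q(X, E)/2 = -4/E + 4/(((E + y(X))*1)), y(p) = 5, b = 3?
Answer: 2073600/49 ≈ 42318.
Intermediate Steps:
Q(X, E) = -8/(5 + E) + 8/E (Q(X, E) = -2*(-4/E + 4/(((E + 5)*1))) = -2*(-4/E + 4/(((5 + E)*1))) = -2*(-4/E + 4/(5 + E)) = -8/(5 + E) + 8/E)
Z(f) = 3*f (Z(f) = f*3 = 3*f)
j(V) = 120*V/(5 + V) (j(V) = ((3*V)*(40/(V*(5 + V))))*V = (120/(5 + V))*V = 120*V/(5 + V))
j(-12)² = (120*(-12)/(5 - 12))² = (120*(-12)/(-7))² = (120*(-12)*(-⅐))² = (1440/7)² = 2073600/49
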